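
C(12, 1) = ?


C(12,1) = 12!/(1! × 11!)
= 479001600/(1 × 39916800)
= 12

C(12,1) = 12


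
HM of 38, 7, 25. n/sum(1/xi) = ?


Sum of reciprocals = 1/38 + 1/7 + 1/25 = 0.209173
HM = 3/0.209173 = 14.3422

HM = 14.3422


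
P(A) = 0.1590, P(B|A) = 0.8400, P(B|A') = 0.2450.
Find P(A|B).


P(B) = P(B|A)*P(A) + P(B|A')*P(A')
= 0.8400*0.1590 + 0.2450*0.8410
= 0.133560 + 0.206045 = 0.339605
P(A|B) = 0.133560/0.339605 = 0.3933

P(A|B) = 0.3933


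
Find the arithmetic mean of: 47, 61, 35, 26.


Sum = 47 + 61 + 35 + 26 = 169
n = 4
Mean = 169/4 = 42.2500

Mean = 42.2500


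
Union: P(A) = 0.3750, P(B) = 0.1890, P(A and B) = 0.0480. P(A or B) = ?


P(A∪B) = 0.3750 + 0.1890 - 0.0480
= 0.5640 - 0.0480
= 0.5160

P(A∪B) = 0.5160


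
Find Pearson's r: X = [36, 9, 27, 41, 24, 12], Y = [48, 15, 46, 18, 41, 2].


Mean X = 24.8333, Mean Y = 28.3333
SD X = 11.596216, SD Y = 17.499206
Cov = 104.888889
r = 104.888889/(11.596216*17.499206) = 0.5169

r = 0.5169


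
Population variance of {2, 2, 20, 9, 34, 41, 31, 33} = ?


Mean = 21.5000
Squared deviations: 380.2500, 380.2500, 2.2500, 156.2500, 156.2500, 380.2500, 90.2500, 132.2500
Sum = 1678.0000
Variance = 1678.0000/8 = 209.7500

Variance = 209.7500


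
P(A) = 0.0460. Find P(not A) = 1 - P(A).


P(not A) = 1 - 0.0460 = 0.9540

P(not A) = 0.9540


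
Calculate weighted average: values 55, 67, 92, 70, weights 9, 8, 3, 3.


Numerator = 55*9 + 67*8 + 92*3 + 70*3 = 1517
Denominator = 9 + 8 + 3 + 3 = 23
WM = 1517/23 = 65.9565

WM = 65.9565


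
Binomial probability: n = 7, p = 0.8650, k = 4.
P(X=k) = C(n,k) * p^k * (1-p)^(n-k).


C(7,4) = 35
p^4 = 0.559841
(1-p)^3 = 0.002460
P = 35 * 0.559841 * 0.002460 = 0.0482

P(X=4) = 0.0482


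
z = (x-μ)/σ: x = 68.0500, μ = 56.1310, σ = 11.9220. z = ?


z = (68.0500 - 56.1310)/11.9220
= 11.9190/11.9220
= 0.9997

z = 0.9997


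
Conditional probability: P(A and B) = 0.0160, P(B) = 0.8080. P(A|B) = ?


P(A|B) = 0.0160/0.8080 = 0.0198

P(A|B) = 0.0198


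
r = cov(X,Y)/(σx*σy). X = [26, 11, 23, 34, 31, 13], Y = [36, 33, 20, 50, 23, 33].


Mean X = 23.0000, Mean Y = 32.5000
SD X = 8.544004, SD Y = 9.708244
Cov = 19.333333
r = 19.333333/(8.544004*9.708244) = 0.2331

r = 0.2331


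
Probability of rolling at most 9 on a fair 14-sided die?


Favorable outcomes (roll ≤ 9): 9
Total outcomes = 14
P = 9/14 = 0.6429

P = 0.6429


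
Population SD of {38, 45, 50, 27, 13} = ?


Mean = 34.6000
Variance = 176.2400
SD = sqrt(176.2400) = 13.2755

SD = 13.2755


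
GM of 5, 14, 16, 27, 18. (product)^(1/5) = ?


Product = 5 × 14 × 16 × 27 × 18 = 544320
GM = 544320^(1/5) = 14.0337

GM = 14.0337


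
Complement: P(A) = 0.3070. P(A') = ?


P(not A) = 1 - 0.3070 = 0.6930

P(not A) = 0.6930


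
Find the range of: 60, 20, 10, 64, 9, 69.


Max = 69, Min = 9
Range = 69 - 9 = 60

Range = 60


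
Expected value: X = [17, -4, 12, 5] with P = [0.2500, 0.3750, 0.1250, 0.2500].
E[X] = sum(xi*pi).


E[X] = 17*0.2500 - 4*0.3750 + 12*0.1250 + 5*0.2500
= 4.2500 - 1.5000 + 1.5000 + 1.2500
= 5.5000

E[X] = 5.5000


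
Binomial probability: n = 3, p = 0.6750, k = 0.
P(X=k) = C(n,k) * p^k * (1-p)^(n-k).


C(3,0) = 1
p^0 = 1.000000
(1-p)^3 = 0.034328
P = 1 * 1.000000 * 0.034328 = 0.0343

P(X=0) = 0.0343


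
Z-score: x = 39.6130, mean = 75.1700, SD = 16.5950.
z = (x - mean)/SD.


z = (39.6130 - 75.1700)/16.5950
= -35.5570/16.5950
= -2.1426

z = -2.1426


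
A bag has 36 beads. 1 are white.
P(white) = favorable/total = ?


P = 1/36 = 0.0278

P = 0.0278


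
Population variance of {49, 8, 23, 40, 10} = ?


Mean = 26.0000
Squared deviations: 529.0000, 324.0000, 9.0000, 196.0000, 256.0000
Sum = 1314.0000
Variance = 1314.0000/5 = 262.8000

Variance = 262.8000


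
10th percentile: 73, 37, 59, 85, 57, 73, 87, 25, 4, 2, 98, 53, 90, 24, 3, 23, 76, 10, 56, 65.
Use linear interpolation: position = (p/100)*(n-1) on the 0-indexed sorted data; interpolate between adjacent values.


Sorted: 2, 3, 4, 10, 23, 24, 25, 37, 53, 56, 57, 59, 65, 73, 73, 76, 85, 87, 90, 98
n = 20
Index = 10/100 * 19 = 1.9000
Lower = data[1] = 3, Upper = data[2] = 4
P10 = 3 + 0.9000*(1) = 3.9000

P10 = 3.9000


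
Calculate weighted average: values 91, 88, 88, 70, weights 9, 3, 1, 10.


Numerator = 91*9 + 88*3 + 88*1 + 70*10 = 1871
Denominator = 9 + 3 + 1 + 10 = 23
WM = 1871/23 = 81.3478

WM = 81.3478


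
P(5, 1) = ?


P(5,1) = 5!/4!
= 120/24
= 5

P(5,1) = 5


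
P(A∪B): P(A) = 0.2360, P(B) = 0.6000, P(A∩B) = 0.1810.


P(A∪B) = 0.2360 + 0.6000 - 0.1810
= 0.8360 - 0.1810
= 0.6550

P(A∪B) = 0.6550


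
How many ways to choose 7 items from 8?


C(8,7) = 8!/(7! × 1!)
= 40320/(5040 × 1)
= 8

C(8,7) = 8


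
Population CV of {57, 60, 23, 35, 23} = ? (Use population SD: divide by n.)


Mean = 39.6000
SD = 16.0698
CV = (16.0698/39.6000)*100 = 40.5804%

CV = 40.5804%


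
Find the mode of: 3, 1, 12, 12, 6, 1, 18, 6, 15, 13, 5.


Frequencies: 1:2, 3:1, 5:1, 6:2, 12:2, 13:1, 15:1, 18:1
Max frequency = 2
Mode = 1, 6, 12

Mode = 1, 6, 12


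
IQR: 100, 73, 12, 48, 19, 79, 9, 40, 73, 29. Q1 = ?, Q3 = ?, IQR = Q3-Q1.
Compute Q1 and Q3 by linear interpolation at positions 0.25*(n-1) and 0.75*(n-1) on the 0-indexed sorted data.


Sorted: 9, 12, 19, 29, 40, 48, 73, 73, 79, 100
Q1 (25th %ile) = 21.5000
Q3 (75th %ile) = 73.0000
IQR = 73.0000 - 21.5000 = 51.5000

IQR = 51.5000


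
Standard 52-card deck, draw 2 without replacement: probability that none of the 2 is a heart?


P(no hearts) = (39/52) × (38/51)
= 0.5588

P = 0.5588


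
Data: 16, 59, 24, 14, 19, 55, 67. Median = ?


Sorted: 14, 16, 19, 24, 55, 59, 67
n = 7 (odd)
Middle value = 24

Median = 24


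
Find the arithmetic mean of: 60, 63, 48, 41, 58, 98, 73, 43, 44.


Sum = 60 + 63 + 48 + 41 + 58 + 98 + 73 + 43 + 44 = 528
n = 9
Mean = 528/9 = 58.6667

Mean = 58.6667


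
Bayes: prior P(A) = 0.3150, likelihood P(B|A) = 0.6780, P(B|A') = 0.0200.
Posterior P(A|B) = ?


P(B) = P(B|A)*P(A) + P(B|A')*P(A')
= 0.6780*0.3150 + 0.0200*0.6850
= 0.213570 + 0.013700 = 0.227270
P(A|B) = 0.213570/0.227270 = 0.9397

P(A|B) = 0.9397


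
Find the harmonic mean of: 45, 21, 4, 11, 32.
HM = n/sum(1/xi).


Sum of reciprocals = 1/45 + 1/21 + 1/4 + 1/11 + 1/32 = 0.442000
HM = 5/0.442000 = 11.3122

HM = 11.3122


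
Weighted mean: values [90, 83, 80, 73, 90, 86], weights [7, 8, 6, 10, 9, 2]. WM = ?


Numerator = 90*7 + 83*8 + 80*6 + 73*10 + 90*9 + 86*2 = 3486
Denominator = 7 + 8 + 6 + 10 + 9 + 2 = 42
WM = 3486/42 = 83.0000

WM = 83.0000


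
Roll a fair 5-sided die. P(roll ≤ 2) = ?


Favorable outcomes (roll ≤ 2): 2
Total outcomes = 5
P = 2/5 = 0.4000

P = 0.4000


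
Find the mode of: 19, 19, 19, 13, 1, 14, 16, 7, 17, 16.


Frequencies: 1:1, 7:1, 13:1, 14:1, 16:2, 17:1, 19:3
Max frequency = 3
Mode = 19

Mode = 19


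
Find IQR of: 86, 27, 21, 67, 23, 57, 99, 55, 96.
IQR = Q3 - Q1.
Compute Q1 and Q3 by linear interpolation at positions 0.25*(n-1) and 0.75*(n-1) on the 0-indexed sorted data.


Sorted: 21, 23, 27, 55, 57, 67, 86, 96, 99
Q1 (25th %ile) = 27.0000
Q3 (75th %ile) = 86.0000
IQR = 86.0000 - 27.0000 = 59.0000

IQR = 59.0000


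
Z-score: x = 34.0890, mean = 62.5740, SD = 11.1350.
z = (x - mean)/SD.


z = (34.0890 - 62.5740)/11.1350
= -28.4850/11.1350
= -2.5581

z = -2.5581


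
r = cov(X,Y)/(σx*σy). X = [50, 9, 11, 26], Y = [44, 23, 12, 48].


Mean X = 24.0000, Mean Y = 31.7500
SD X = 16.385970, SD Y = 14.838716
Cov = 184.750000
r = 184.750000/(16.385970*14.838716) = 0.7598

r = 0.7598


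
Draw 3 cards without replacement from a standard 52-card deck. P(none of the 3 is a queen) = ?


P(no queens) = (48/52) × (47/51) × (46/50)
= 0.7826

P = 0.7826


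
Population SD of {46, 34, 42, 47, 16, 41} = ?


Mean = 37.6667
Variance = 111.5556
SD = sqrt(111.5556) = 10.5620

SD = 10.5620


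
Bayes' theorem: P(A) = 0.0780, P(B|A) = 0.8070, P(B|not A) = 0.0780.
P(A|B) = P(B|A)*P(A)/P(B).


P(B) = P(B|A)*P(A) + P(B|A')*P(A')
= 0.8070*0.0780 + 0.0780*0.9220
= 0.062946 + 0.071916 = 0.134862
P(A|B) = 0.062946/0.134862 = 0.4667

P(A|B) = 0.4667


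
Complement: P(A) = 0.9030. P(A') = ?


P(not A) = 1 - 0.9030 = 0.0970

P(not A) = 0.0970


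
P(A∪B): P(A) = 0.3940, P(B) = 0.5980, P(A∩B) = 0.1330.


P(A∪B) = 0.3940 + 0.5980 - 0.1330
= 0.9920 - 0.1330
= 0.8590

P(A∪B) = 0.8590


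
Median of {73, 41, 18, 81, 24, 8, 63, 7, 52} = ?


Sorted: 7, 8, 18, 24, 41, 52, 63, 73, 81
n = 9 (odd)
Middle value = 41

Median = 41


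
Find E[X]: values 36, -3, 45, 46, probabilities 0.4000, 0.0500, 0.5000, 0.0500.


E[X] = 36*0.4000 - 3*0.0500 + 45*0.5000 + 46*0.0500
= 14.4000 - 0.1500 + 22.5000 + 2.3000
= 39.0500

E[X] = 39.0500


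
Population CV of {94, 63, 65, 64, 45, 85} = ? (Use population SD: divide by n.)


Mean = 69.3333
SD = 15.9861
CV = (15.9861/69.3333)*100 = 23.0569%

CV = 23.0569%


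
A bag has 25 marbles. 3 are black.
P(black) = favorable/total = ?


P = 3/25 = 0.1200

P = 0.1200


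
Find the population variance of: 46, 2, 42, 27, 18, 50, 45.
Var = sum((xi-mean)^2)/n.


Mean = 32.8571
Squared deviations: 172.7347, 952.1633, 83.5918, 34.3061, 220.7347, 293.8776, 147.4490
Sum = 1904.8571
Variance = 1904.8571/7 = 272.1224

Variance = 272.1224


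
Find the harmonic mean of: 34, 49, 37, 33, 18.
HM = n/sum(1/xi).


Sum of reciprocals = 1/34 + 1/49 + 1/37 + 1/33 + 1/18 = 0.162706
HM = 5/0.162706 = 30.7304

HM = 30.7304


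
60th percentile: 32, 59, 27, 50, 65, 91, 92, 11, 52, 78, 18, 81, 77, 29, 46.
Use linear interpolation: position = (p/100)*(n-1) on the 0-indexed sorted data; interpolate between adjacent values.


Sorted: 11, 18, 27, 29, 32, 46, 50, 52, 59, 65, 77, 78, 81, 91, 92
n = 15
Index = 60/100 * 14 = 8.4000
Lower = data[8] = 59, Upper = data[9] = 65
P60 = 59 + 0.4000*(6) = 61.4000

P60 = 61.4000


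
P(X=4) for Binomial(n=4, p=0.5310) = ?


C(4,4) = 1
p^4 = 0.079502
(1-p)^0 = 1.000000
P = 1 * 0.079502 * 1.000000 = 0.0795

P(X=4) = 0.0795


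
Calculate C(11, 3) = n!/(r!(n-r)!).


C(11,3) = 11!/(3! × 8!)
= 39916800/(6 × 40320)
= 165

C(11,3) = 165


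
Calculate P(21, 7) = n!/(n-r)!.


P(21,7) = 21!/14!
= 51090942171709440000/87178291200
= 586051200

P(21,7) = 586051200


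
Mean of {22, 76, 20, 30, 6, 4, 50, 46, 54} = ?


Sum = 22 + 76 + 20 + 30 + 6 + 4 + 50 + 46 + 54 = 308
n = 9
Mean = 308/9 = 34.2222

Mean = 34.2222


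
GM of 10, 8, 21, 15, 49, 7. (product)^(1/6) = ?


Product = 10 × 8 × 21 × 15 × 49 × 7 = 8643600
GM = 8643600^(1/6) = 14.3257

GM = 14.3257


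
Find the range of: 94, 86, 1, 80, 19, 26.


Max = 94, Min = 1
Range = 94 - 1 = 93

Range = 93


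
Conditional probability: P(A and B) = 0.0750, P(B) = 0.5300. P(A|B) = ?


P(A|B) = 0.0750/0.5300 = 0.1415

P(A|B) = 0.1415


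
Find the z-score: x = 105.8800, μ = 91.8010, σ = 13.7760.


z = (105.8800 - 91.8010)/13.7760
= 14.0790/13.7760
= 1.0220

z = 1.0220


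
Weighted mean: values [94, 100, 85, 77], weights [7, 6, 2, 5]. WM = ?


Numerator = 94*7 + 100*6 + 85*2 + 77*5 = 1813
Denominator = 7 + 6 + 2 + 5 = 20
WM = 1813/20 = 90.6500

WM = 90.6500


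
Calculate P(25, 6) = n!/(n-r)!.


P(25,6) = 25!/19!
= 15511210043330985984000000/121645100408832000
= 127512000

P(25,6) = 127512000


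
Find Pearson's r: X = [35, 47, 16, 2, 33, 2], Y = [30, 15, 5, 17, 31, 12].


Mean X = 22.5000, Mean Y = 18.3333
SD X = 17.075811, SD Y = 9.374907
Cov = 73.500000
r = 73.500000/(17.075811*9.374907) = 0.4591

r = 0.4591


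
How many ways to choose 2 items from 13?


C(13,2) = 13!/(2! × 11!)
= 6227020800/(2 × 39916800)
= 78

C(13,2) = 78


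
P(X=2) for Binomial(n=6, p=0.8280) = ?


C(6,2) = 15
p^2 = 0.685584
(1-p)^4 = 0.000875
P = 15 * 0.685584 * 0.000875 = 0.0090

P(X=2) = 0.0090


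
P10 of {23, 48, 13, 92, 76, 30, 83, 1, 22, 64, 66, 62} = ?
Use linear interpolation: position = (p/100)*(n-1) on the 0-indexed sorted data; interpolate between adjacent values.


Sorted: 1, 13, 22, 23, 30, 48, 62, 64, 66, 76, 83, 92
n = 12
Index = 10/100 * 11 = 1.1000
Lower = data[1] = 13, Upper = data[2] = 22
P10 = 13 + 0.1000*(9) = 13.9000

P10 = 13.9000


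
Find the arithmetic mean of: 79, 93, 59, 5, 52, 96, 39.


Sum = 79 + 93 + 59 + 5 + 52 + 96 + 39 = 423
n = 7
Mean = 423/7 = 60.4286

Mean = 60.4286


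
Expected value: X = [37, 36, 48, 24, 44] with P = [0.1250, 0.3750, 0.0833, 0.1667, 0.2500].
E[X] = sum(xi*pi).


E[X] = 37*0.1250 + 36*0.3750 + 48*0.0833 + 24*0.1667 + 44*0.2500
= 4.6250 + 13.5000 + 3.9984 + 4.0008 + 11.0000
= 37.1242

E[X] = 37.1242


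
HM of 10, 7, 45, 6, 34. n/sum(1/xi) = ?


Sum of reciprocals = 1/10 + 1/7 + 1/45 + 1/6 + 1/34 = 0.461158
HM = 5/0.461158 = 10.8423

HM = 10.8423


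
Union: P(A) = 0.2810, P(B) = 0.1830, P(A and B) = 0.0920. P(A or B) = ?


P(A∪B) = 0.2810 + 0.1830 - 0.0920
= 0.4640 - 0.0920
= 0.3720

P(A∪B) = 0.3720


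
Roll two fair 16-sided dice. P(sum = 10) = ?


Total outcomes = 16×16 = 256
Favorable (sum = 10): 9
P = 9/256 = 0.0352

P = 0.0352


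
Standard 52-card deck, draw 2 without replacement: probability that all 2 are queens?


P(all queens) = (4/52) × (3/51)
= 0.0045

P = 0.0045


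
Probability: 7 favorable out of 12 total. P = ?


P = 7/12 = 0.5833

P = 0.5833


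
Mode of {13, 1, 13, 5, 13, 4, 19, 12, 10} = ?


Frequencies: 1:1, 4:1, 5:1, 10:1, 12:1, 13:3, 19:1
Max frequency = 3
Mode = 13

Mode = 13


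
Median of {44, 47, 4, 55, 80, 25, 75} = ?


Sorted: 4, 25, 44, 47, 55, 75, 80
n = 7 (odd)
Middle value = 47

Median = 47


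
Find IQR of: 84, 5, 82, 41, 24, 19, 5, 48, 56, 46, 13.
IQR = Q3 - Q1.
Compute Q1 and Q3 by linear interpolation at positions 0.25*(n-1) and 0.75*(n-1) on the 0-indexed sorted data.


Sorted: 5, 5, 13, 19, 24, 41, 46, 48, 56, 82, 84
Q1 (25th %ile) = 16.0000
Q3 (75th %ile) = 52.0000
IQR = 52.0000 - 16.0000 = 36.0000

IQR = 36.0000


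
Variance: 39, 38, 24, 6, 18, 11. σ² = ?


Mean = 22.6667
Squared deviations: 266.7778, 235.1111, 1.7778, 277.7778, 21.7778, 136.1111
Sum = 939.3333
Variance = 939.3333/6 = 156.5556

Variance = 156.5556


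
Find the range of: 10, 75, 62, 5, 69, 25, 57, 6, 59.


Max = 75, Min = 5
Range = 75 - 5 = 70

Range = 70


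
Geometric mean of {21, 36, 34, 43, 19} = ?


Product = 21 × 36 × 34 × 43 × 19 = 21000168
GM = 21000168^(1/5) = 29.1370

GM = 29.1370


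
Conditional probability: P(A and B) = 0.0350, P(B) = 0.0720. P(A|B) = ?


P(A|B) = 0.0350/0.0720 = 0.4861

P(A|B) = 0.4861


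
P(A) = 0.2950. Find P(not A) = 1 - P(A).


P(not A) = 1 - 0.2950 = 0.7050

P(not A) = 0.7050


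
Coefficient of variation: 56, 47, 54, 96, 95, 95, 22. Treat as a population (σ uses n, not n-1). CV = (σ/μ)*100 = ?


Mean = 66.4286
SD = 27.0495
CV = (27.0495/66.4286)*100 = 40.7196%

CV = 40.7196%


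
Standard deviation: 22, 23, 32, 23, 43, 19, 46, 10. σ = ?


Mean = 27.2500
Variance = 131.4375
SD = sqrt(131.4375) = 11.4646

SD = 11.4646


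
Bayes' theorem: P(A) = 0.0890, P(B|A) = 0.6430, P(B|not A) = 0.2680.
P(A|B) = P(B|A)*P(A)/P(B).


P(B) = P(B|A)*P(A) + P(B|A')*P(A')
= 0.6430*0.0890 + 0.2680*0.9110
= 0.057227 + 0.244148 = 0.301375
P(A|B) = 0.057227/0.301375 = 0.1899

P(A|B) = 0.1899


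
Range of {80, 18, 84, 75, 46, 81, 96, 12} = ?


Max = 96, Min = 12
Range = 96 - 12 = 84

Range = 84


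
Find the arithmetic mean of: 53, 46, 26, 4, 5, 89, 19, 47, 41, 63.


Sum = 53 + 46 + 26 + 4 + 5 + 89 + 19 + 47 + 41 + 63 = 393
n = 10
Mean = 393/10 = 39.3000

Mean = 39.3000


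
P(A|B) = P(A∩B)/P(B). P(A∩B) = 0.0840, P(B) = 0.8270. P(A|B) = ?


P(A|B) = 0.0840/0.8270 = 0.1016

P(A|B) = 0.1016


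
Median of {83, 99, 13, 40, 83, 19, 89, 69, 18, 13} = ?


Sorted: 13, 13, 18, 19, 40, 69, 83, 83, 89, 99
n = 10 (even)
Middle values: 40 and 69
Median = (40+69)/2 = 54.5000

Median = 54.5000


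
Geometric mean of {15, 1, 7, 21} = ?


Product = 15 × 1 × 7 × 21 = 2205
GM = 2205^(1/4) = 6.8525

GM = 6.8525


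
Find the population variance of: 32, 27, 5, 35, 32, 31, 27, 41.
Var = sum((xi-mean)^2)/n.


Mean = 28.7500
Squared deviations: 10.5625, 3.0625, 564.0625, 39.0625, 10.5625, 5.0625, 3.0625, 150.0625
Sum = 785.5000
Variance = 785.5000/8 = 98.1875

Variance = 98.1875


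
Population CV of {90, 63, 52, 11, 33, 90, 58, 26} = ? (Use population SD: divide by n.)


Mean = 52.8750
SD = 26.8255
CV = (26.8255/52.8750)*100 = 50.7339%

CV = 50.7339%


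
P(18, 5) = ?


P(18,5) = 18!/13!
= 6402373705728000/6227020800
= 1028160

P(18,5) = 1028160


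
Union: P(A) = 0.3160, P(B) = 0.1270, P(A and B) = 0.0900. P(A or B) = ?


P(A∪B) = 0.3160 + 0.1270 - 0.0900
= 0.4430 - 0.0900
= 0.3530

P(A∪B) = 0.3530


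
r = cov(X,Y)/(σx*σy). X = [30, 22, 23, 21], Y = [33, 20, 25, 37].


Mean X = 24.0000, Mean Y = 28.7500
SD X = 3.535534, SD Y = 6.647368
Cov = 5.500000
r = 5.500000/(3.535534*6.647368) = 0.2340

r = 0.2340


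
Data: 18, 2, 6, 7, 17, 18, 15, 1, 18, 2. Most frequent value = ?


Frequencies: 1:1, 2:2, 6:1, 7:1, 15:1, 17:1, 18:3
Max frequency = 3
Mode = 18

Mode = 18


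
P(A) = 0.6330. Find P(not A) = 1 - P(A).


P(not A) = 1 - 0.6330 = 0.3670

P(not A) = 0.3670


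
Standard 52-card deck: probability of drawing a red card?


26 red cards in 52 cards
P = 26/52 = 0.5000

P = 0.5000


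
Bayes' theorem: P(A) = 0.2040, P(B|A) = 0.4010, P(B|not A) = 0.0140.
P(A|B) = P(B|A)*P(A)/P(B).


P(B) = P(B|A)*P(A) + P(B|A')*P(A')
= 0.4010*0.2040 + 0.0140*0.7960
= 0.081804 + 0.011144 = 0.092948
P(A|B) = 0.081804/0.092948 = 0.8801

P(A|B) = 0.8801


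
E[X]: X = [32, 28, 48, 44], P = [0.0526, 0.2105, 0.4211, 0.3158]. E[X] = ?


E[X] = 32*0.0526 + 28*0.2105 + 48*0.4211 + 44*0.3158
= 1.6832 + 5.8940 + 20.2128 + 13.8952
= 41.6852

E[X] = 41.6852


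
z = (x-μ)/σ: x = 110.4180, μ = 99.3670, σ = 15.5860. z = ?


z = (110.4180 - 99.3670)/15.5860
= 11.0510/15.5860
= 0.7090

z = 0.7090


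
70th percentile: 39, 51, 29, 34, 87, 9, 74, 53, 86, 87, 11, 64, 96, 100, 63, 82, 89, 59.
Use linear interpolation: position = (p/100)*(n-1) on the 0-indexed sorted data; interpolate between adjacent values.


Sorted: 9, 11, 29, 34, 39, 51, 53, 59, 63, 64, 74, 82, 86, 87, 87, 89, 96, 100
n = 18
Index = 70/100 * 17 = 11.9000
Lower = data[11] = 82, Upper = data[12] = 86
P70 = 82 + 0.9000*(4) = 85.6000

P70 = 85.6000


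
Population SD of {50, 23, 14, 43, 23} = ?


Mean = 30.6000
Variance = 184.2400
SD = sqrt(184.2400) = 13.5735

SD = 13.5735


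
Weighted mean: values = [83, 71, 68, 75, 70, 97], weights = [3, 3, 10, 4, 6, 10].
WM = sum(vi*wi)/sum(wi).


Numerator = 83*3 + 71*3 + 68*10 + 75*4 + 70*6 + 97*10 = 2832
Denominator = 3 + 3 + 10 + 4 + 6 + 10 = 36
WM = 2832/36 = 78.6667

WM = 78.6667


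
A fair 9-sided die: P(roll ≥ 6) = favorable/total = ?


Favorable outcomes (roll ≥ 6): 4
Total outcomes = 9
P = 4/9 = 0.4444

P = 0.4444


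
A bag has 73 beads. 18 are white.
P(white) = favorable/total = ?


P = 18/73 = 0.2466

P = 0.2466


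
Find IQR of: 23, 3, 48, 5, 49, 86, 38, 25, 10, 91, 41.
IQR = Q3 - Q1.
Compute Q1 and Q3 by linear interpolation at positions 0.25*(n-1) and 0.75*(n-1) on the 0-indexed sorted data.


Sorted: 3, 5, 10, 23, 25, 38, 41, 48, 49, 86, 91
Q1 (25th %ile) = 16.5000
Q3 (75th %ile) = 48.5000
IQR = 48.5000 - 16.5000 = 32.0000

IQR = 32.0000


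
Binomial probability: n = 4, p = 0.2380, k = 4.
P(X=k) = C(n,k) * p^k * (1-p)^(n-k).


C(4,4) = 1
p^4 = 0.003209
(1-p)^0 = 1.000000
P = 1 * 0.003209 * 1.000000 = 0.0032

P(X=4) = 0.0032


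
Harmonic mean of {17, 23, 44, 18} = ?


Sum of reciprocals = 1/17 + 1/23 + 1/44 + 1/18 = 0.180585
HM = 4/0.180585 = 22.1503

HM = 22.1503


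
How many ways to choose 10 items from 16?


C(16,10) = 16!/(10! × 6!)
= 20922789888000/(3628800 × 720)
= 8008

C(16,10) = 8008


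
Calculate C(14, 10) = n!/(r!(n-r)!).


C(14,10) = 14!/(10! × 4!)
= 87178291200/(3628800 × 24)
= 1001

C(14,10) = 1001


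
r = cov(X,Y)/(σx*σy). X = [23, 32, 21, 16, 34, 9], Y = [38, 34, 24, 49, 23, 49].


Mean X = 22.5000, Mean Y = 36.1667
SD X = 8.655441, SD Y = 10.478815
Cov = -68.250000
r = -68.250000/(8.655441*10.478815) = -0.7525

r = -0.7525


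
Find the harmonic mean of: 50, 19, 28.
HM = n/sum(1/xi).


Sum of reciprocals = 1/50 + 1/19 + 1/28 = 0.108346
HM = 3/0.108346 = 27.6891

HM = 27.6891


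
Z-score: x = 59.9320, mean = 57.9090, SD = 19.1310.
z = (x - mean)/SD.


z = (59.9320 - 57.9090)/19.1310
= 2.0230/19.1310
= 0.1057

z = 0.1057


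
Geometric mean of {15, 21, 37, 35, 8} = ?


Product = 15 × 21 × 37 × 35 × 8 = 3263400
GM = 3263400^(1/5) = 20.0786

GM = 20.0786


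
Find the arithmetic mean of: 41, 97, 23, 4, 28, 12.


Sum = 41 + 97 + 23 + 4 + 28 + 12 = 205
n = 6
Mean = 205/6 = 34.1667

Mean = 34.1667


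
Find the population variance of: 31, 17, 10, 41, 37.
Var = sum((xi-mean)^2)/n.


Mean = 27.2000
Squared deviations: 14.4400, 104.0400, 295.8400, 190.4400, 96.0400
Sum = 700.8000
Variance = 700.8000/5 = 140.1600

Variance = 140.1600


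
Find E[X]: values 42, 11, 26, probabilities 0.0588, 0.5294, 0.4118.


E[X] = 42*0.0588 + 11*0.5294 + 26*0.4118
= 2.4696 + 5.8234 + 10.7068
= 18.9998

E[X] = 18.9998


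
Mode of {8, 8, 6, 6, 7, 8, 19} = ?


Frequencies: 6:2, 7:1, 8:3, 19:1
Max frequency = 3
Mode = 8

Mode = 8


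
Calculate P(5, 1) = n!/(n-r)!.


P(5,1) = 5!/4!
= 120/24
= 5

P(5,1) = 5


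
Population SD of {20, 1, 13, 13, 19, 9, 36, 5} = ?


Mean = 14.5000
Variance = 102.5000
SD = sqrt(102.5000) = 10.1242

SD = 10.1242


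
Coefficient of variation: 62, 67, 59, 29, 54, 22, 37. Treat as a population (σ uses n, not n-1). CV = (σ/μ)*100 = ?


Mean = 47.1429
SD = 16.3308
CV = (16.3308/47.1429)*100 = 34.6410%

CV = 34.6410%


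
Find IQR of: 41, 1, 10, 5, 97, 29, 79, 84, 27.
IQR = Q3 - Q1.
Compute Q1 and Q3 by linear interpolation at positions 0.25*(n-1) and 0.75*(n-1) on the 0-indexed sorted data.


Sorted: 1, 5, 10, 27, 29, 41, 79, 84, 97
Q1 (25th %ile) = 10.0000
Q3 (75th %ile) = 79.0000
IQR = 79.0000 - 10.0000 = 69.0000

IQR = 69.0000


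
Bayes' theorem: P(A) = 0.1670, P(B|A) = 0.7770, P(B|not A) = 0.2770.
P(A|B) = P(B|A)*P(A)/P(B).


P(B) = P(B|A)*P(A) + P(B|A')*P(A')
= 0.7770*0.1670 + 0.2770*0.8330
= 0.129759 + 0.230741 = 0.360500
P(A|B) = 0.129759/0.360500 = 0.3599

P(A|B) = 0.3599


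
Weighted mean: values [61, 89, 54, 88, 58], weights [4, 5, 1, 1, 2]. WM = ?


Numerator = 61*4 + 89*5 + 54*1 + 88*1 + 58*2 = 947
Denominator = 4 + 5 + 1 + 1 + 2 = 13
WM = 947/13 = 72.8462

WM = 72.8462


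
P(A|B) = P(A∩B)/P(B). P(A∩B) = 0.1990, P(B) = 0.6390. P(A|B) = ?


P(A|B) = 0.1990/0.6390 = 0.3114

P(A|B) = 0.3114


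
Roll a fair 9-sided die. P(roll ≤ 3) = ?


Favorable outcomes (roll ≤ 3): 3
Total outcomes = 9
P = 3/9 = 0.3333

P = 0.3333


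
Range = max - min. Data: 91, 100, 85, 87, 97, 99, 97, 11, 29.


Max = 100, Min = 11
Range = 100 - 11 = 89

Range = 89


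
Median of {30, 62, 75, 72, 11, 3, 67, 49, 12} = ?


Sorted: 3, 11, 12, 30, 49, 62, 67, 72, 75
n = 9 (odd)
Middle value = 49

Median = 49


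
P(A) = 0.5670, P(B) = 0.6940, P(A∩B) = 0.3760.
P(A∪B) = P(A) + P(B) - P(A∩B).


P(A∪B) = 0.5670 + 0.6940 - 0.3760
= 1.2610 - 0.3760
= 0.8850

P(A∪B) = 0.8850


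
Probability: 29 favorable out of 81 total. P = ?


P = 29/81 = 0.3580

P = 0.3580


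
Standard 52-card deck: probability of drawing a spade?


13 spades in 52 cards
P = 13/52 = 0.2500

P = 0.2500


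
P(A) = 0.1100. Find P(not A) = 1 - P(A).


P(not A) = 1 - 0.1100 = 0.8900

P(not A) = 0.8900


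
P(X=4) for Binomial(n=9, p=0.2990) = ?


C(9,4) = 126
p^4 = 0.007993
(1-p)^5 = 0.169274
P = 126 * 0.007993 * 0.169274 = 0.1705

P(X=4) = 0.1705


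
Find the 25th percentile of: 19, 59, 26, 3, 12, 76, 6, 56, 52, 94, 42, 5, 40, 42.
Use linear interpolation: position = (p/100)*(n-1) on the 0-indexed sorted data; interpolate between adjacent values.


Sorted: 3, 5, 6, 12, 19, 26, 40, 42, 42, 52, 56, 59, 76, 94
n = 14
Index = 25/100 * 13 = 3.2500
Lower = data[3] = 12, Upper = data[4] = 19
P25 = 12 + 0.2500*(7) = 13.7500

P25 = 13.7500


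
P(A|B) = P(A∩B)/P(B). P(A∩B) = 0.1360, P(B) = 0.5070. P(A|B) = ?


P(A|B) = 0.1360/0.5070 = 0.2682

P(A|B) = 0.2682


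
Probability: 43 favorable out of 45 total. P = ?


P = 43/45 = 0.9556

P = 0.9556


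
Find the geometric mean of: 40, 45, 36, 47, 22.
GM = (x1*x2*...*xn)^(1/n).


Product = 40 × 45 × 36 × 47 × 22 = 67003200
GM = 67003200^(1/5) = 36.7468

GM = 36.7468


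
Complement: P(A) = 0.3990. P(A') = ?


P(not A) = 1 - 0.3990 = 0.6010

P(not A) = 0.6010


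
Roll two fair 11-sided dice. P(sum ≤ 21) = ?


Total outcomes = 11×11 = 121
Favorable (sum ≤ 21): 120
P = 120/121 = 0.9917

P = 0.9917


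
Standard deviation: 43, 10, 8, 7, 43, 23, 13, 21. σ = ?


Mean = 21.0000
Variance = 190.2500
SD = sqrt(190.2500) = 13.7931

SD = 13.7931


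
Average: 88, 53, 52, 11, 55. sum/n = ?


Sum = 88 + 53 + 52 + 11 + 55 = 259
n = 5
Mean = 259/5 = 51.8000

Mean = 51.8000


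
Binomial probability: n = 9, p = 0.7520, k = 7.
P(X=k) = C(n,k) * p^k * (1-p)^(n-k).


C(9,7) = 36
p^7 = 0.135996
(1-p)^2 = 0.061504
P = 36 * 0.135996 * 0.061504 = 0.3011

P(X=7) = 0.3011


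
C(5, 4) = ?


C(5,4) = 5!/(4! × 1!)
= 120/(24 × 1)
= 5

C(5,4) = 5


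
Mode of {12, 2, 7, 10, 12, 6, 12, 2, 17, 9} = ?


Frequencies: 2:2, 6:1, 7:1, 9:1, 10:1, 12:3, 17:1
Max frequency = 3
Mode = 12

Mode = 12


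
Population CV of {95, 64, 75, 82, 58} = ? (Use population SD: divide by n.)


Mean = 74.8000
SD = 13.1057
CV = (13.1057/74.8000)*100 = 17.5210%

CV = 17.5210%


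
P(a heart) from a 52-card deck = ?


13 hearts in 52 cards
P = 13/52 = 0.2500

P = 0.2500


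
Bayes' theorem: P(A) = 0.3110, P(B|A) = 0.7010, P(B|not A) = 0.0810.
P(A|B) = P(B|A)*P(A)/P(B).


P(B) = P(B|A)*P(A) + P(B|A')*P(A')
= 0.7010*0.3110 + 0.0810*0.6890
= 0.218011 + 0.055809 = 0.273820
P(A|B) = 0.218011/0.273820 = 0.7962

P(A|B) = 0.7962


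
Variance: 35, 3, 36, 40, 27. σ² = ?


Mean = 28.2000
Squared deviations: 46.2400, 635.0400, 60.8400, 139.2400, 1.4400
Sum = 882.8000
Variance = 882.8000/5 = 176.5600

Variance = 176.5600


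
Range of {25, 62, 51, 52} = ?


Max = 62, Min = 25
Range = 62 - 25 = 37

Range = 37


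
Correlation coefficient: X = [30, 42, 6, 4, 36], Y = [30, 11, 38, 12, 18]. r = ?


Mean X = 23.6000, Mean Y = 21.8000
SD X = 15.666525, SD Y = 10.552725
Cov = -57.280000
r = -57.280000/(15.666525*10.552725) = -0.3465

r = -0.3465


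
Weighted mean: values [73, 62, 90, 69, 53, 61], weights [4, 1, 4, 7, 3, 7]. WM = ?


Numerator = 73*4 + 62*1 + 90*4 + 69*7 + 53*3 + 61*7 = 1783
Denominator = 4 + 1 + 4 + 7 + 3 + 7 = 26
WM = 1783/26 = 68.5769

WM = 68.5769


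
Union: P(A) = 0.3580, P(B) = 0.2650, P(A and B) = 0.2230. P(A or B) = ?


P(A∪B) = 0.3580 + 0.2650 - 0.2230
= 0.6230 - 0.2230
= 0.4000

P(A∪B) = 0.4000


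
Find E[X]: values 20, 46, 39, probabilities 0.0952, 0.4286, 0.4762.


E[X] = 20*0.0952 + 46*0.4286 + 39*0.4762
= 1.9040 + 19.7156 + 18.5718
= 40.1914

E[X] = 40.1914


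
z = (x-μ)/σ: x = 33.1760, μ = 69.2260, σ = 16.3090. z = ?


z = (33.1760 - 69.2260)/16.3090
= -36.0500/16.3090
= -2.2104

z = -2.2104


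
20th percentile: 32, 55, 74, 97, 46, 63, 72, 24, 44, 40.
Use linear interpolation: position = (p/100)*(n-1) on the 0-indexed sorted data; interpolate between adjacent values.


Sorted: 24, 32, 40, 44, 46, 55, 63, 72, 74, 97
n = 10
Index = 20/100 * 9 = 1.8000
Lower = data[1] = 32, Upper = data[2] = 40
P20 = 32 + 0.8000*(8) = 38.4000

P20 = 38.4000


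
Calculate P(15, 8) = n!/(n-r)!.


P(15,8) = 15!/7!
= 1307674368000/5040
= 259459200

P(15,8) = 259459200


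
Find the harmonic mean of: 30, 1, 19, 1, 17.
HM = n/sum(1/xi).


Sum of reciprocals = 1/30 + 1/1 + 1/19 + 1/1 + 1/17 = 2.144788
HM = 5/2.144788 = 2.3312

HM = 2.3312


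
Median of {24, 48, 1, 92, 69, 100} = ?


Sorted: 1, 24, 48, 69, 92, 100
n = 6 (even)
Middle values: 48 and 69
Median = (48+69)/2 = 58.5000

Median = 58.5000


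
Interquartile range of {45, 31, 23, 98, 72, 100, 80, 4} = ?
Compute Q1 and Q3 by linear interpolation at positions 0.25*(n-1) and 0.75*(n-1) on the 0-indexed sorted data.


Sorted: 4, 23, 31, 45, 72, 80, 98, 100
Q1 (25th %ile) = 29.0000
Q3 (75th %ile) = 84.5000
IQR = 84.5000 - 29.0000 = 55.5000

IQR = 55.5000


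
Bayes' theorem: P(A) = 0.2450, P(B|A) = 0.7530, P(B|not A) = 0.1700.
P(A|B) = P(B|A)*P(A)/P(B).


P(B) = P(B|A)*P(A) + P(B|A')*P(A')
= 0.7530*0.2450 + 0.1700*0.7550
= 0.184485 + 0.128350 = 0.312835
P(A|B) = 0.184485/0.312835 = 0.5897

P(A|B) = 0.5897


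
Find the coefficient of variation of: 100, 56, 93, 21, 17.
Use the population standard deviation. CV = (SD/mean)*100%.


Mean = 57.4000
SD = 34.7597
CV = (34.7597/57.4000)*100 = 60.5571%

CV = 60.5571%


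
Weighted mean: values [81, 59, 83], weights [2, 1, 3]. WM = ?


Numerator = 81*2 + 59*1 + 83*3 = 470
Denominator = 2 + 1 + 3 = 6
WM = 470/6 = 78.3333

WM = 78.3333


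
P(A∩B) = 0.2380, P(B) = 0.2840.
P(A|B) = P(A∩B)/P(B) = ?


P(A|B) = 0.2380/0.2840 = 0.8380

P(A|B) = 0.8380


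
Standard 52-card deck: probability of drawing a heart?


13 hearts in 52 cards
P = 13/52 = 0.2500

P = 0.2500


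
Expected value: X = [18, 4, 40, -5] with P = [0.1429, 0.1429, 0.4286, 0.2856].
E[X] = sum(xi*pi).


E[X] = 18*0.1429 + 4*0.1429 + 40*0.4286 - 5*0.2856
= 2.5722 + 0.5716 + 17.1440 - 1.4280
= 18.8598

E[X] = 18.8598


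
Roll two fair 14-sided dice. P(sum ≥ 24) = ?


Total outcomes = 14×14 = 196
Favorable (sum ≥ 24): 15
P = 15/196 = 0.0765

P = 0.0765


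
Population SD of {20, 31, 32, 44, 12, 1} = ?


Mean = 23.3333
Variance = 199.8889
SD = sqrt(199.8889) = 14.1382

SD = 14.1382


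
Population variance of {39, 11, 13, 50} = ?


Mean = 28.2500
Squared deviations: 115.5625, 297.5625, 232.5625, 473.0625
Sum = 1118.7500
Variance = 1118.7500/4 = 279.6875

Variance = 279.6875


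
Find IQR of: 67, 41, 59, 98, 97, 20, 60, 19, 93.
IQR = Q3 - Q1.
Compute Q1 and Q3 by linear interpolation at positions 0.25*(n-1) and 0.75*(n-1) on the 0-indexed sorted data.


Sorted: 19, 20, 41, 59, 60, 67, 93, 97, 98
Q1 (25th %ile) = 41.0000
Q3 (75th %ile) = 93.0000
IQR = 93.0000 - 41.0000 = 52.0000

IQR = 52.0000


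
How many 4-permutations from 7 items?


P(7,4) = 7!/3!
= 5040/6
= 840

P(7,4) = 840


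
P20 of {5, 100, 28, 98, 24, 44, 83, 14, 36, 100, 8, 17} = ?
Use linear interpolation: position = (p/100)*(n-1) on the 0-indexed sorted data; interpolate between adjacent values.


Sorted: 5, 8, 14, 17, 24, 28, 36, 44, 83, 98, 100, 100
n = 12
Index = 20/100 * 11 = 2.2000
Lower = data[2] = 14, Upper = data[3] = 17
P20 = 14 + 0.2000*(3) = 14.6000

P20 = 14.6000


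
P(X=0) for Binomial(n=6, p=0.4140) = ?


C(6,0) = 1
p^0 = 1.000000
(1-p)^6 = 0.040494
P = 1 * 1.000000 * 0.040494 = 0.0405

P(X=0) = 0.0405


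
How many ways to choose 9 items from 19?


C(19,9) = 19!/(9! × 10!)
= 121645100408832000/(362880 × 3628800)
= 92378

C(19,9) = 92378


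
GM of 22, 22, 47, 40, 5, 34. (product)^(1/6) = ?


Product = 22 × 22 × 47 × 40 × 5 × 34 = 154686400
GM = 154686400^(1/6) = 23.1691

GM = 23.1691


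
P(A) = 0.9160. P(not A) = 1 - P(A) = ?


P(not A) = 1 - 0.9160 = 0.0840

P(not A) = 0.0840


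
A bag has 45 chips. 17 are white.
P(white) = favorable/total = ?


P = 17/45 = 0.3778

P = 0.3778


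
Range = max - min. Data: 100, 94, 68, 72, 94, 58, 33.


Max = 100, Min = 33
Range = 100 - 33 = 67

Range = 67


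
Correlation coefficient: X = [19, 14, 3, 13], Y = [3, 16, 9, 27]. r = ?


Mean X = 12.2500, Mean Y = 13.7500
SD X = 5.804093, SD Y = 8.926786
Cov = -3.687500
r = -3.687500/(5.804093*8.926786) = -0.0712

r = -0.0712


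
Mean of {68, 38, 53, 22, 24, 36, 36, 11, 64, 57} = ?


Sum = 68 + 38 + 53 + 22 + 24 + 36 + 36 + 11 + 64 + 57 = 409
n = 10
Mean = 409/10 = 40.9000

Mean = 40.9000


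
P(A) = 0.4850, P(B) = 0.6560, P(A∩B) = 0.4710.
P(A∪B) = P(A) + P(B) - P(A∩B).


P(A∪B) = 0.4850 + 0.6560 - 0.4710
= 1.1410 - 0.4710
= 0.6700

P(A∪B) = 0.6700


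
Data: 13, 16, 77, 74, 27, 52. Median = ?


Sorted: 13, 16, 27, 52, 74, 77
n = 6 (even)
Middle values: 27 and 52
Median = (27+52)/2 = 39.5000

Median = 39.5000


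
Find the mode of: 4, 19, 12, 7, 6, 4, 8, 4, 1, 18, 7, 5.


Frequencies: 1:1, 4:3, 5:1, 6:1, 7:2, 8:1, 12:1, 18:1, 19:1
Max frequency = 3
Mode = 4

Mode = 4


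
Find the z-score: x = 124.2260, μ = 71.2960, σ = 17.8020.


z = (124.2260 - 71.2960)/17.8020
= 52.9300/17.8020
= 2.9733

z = 2.9733


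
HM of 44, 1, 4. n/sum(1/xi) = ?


Sum of reciprocals = 1/44 + 1/1 + 1/4 = 1.272727
HM = 3/1.272727 = 2.3571

HM = 2.3571


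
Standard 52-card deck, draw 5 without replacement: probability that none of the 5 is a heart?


P(no hearts) = (39/52) × (38/51) × (37/50) × (36/49) × (35/48)
= 0.2215

P = 0.2215


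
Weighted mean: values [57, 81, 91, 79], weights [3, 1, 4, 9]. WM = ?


Numerator = 57*3 + 81*1 + 91*4 + 79*9 = 1327
Denominator = 3 + 1 + 4 + 9 = 17
WM = 1327/17 = 78.0588

WM = 78.0588


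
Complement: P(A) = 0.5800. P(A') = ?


P(not A) = 1 - 0.5800 = 0.4200

P(not A) = 0.4200


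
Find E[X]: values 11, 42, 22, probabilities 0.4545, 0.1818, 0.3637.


E[X] = 11*0.4545 + 42*0.1818 + 22*0.3637
= 4.9995 + 7.6356 + 8.0014
= 20.6365

E[X] = 20.6365


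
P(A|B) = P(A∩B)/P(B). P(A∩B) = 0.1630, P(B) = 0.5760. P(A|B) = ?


P(A|B) = 0.1630/0.5760 = 0.2830

P(A|B) = 0.2830


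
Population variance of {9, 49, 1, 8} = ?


Mean = 16.7500
Squared deviations: 60.0625, 1040.0625, 248.0625, 76.5625
Sum = 1424.7500
Variance = 1424.7500/4 = 356.1875

Variance = 356.1875


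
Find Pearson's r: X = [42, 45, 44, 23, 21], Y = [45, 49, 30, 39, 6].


Mean X = 35.0000, Mean Y = 33.8000
SD X = 10.677078, SD Y = 15.302287
Cov = 104.600000
r = 104.600000/(10.677078*15.302287) = 0.6402

r = 0.6402


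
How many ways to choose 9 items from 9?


C(9,9) = 9!/(9! × 0!)
= 362880/(362880 × 1)
= 1

C(9,9) = 1


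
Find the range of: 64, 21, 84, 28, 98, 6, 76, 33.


Max = 98, Min = 6
Range = 98 - 6 = 92

Range = 92


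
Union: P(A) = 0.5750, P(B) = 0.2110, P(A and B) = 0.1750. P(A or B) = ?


P(A∪B) = 0.5750 + 0.2110 - 0.1750
= 0.7860 - 0.1750
= 0.6110

P(A∪B) = 0.6110


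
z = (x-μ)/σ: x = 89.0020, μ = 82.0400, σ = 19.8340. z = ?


z = (89.0020 - 82.0400)/19.8340
= 6.9620/19.8340
= 0.3510

z = 0.3510


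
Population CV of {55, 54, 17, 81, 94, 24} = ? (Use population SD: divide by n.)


Mean = 54.1667
SD = 27.6852
CV = (27.6852/54.1667)*100 = 51.1112%

CV = 51.1112%


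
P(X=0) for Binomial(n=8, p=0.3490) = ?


C(8,0) = 1
p^0 = 1.000000
(1-p)^8 = 0.032259
P = 1 * 1.000000 * 0.032259 = 0.0323

P(X=0) = 0.0323


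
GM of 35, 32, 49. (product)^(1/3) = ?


Product = 35 × 32 × 49 = 54880
GM = 54880^(1/3) = 38.0018

GM = 38.0018


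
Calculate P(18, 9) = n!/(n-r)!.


P(18,9) = 18!/9!
= 6402373705728000/362880
= 17643225600

P(18,9) = 17643225600


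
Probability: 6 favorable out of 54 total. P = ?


P = 6/54 = 0.1111

P = 0.1111


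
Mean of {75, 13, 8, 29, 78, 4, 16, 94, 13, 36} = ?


Sum = 75 + 13 + 8 + 29 + 78 + 4 + 16 + 94 + 13 + 36 = 366
n = 10
Mean = 366/10 = 36.6000

Mean = 36.6000


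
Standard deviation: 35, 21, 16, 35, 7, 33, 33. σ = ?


Mean = 25.7143
Variance = 106.4898
SD = sqrt(106.4898) = 10.3194

SD = 10.3194


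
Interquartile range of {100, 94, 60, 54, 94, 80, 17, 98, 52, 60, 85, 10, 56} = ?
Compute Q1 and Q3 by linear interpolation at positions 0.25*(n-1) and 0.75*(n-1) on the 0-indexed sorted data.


Sorted: 10, 17, 52, 54, 56, 60, 60, 80, 85, 94, 94, 98, 100
Q1 (25th %ile) = 54.0000
Q3 (75th %ile) = 94.0000
IQR = 94.0000 - 54.0000 = 40.0000

IQR = 40.0000


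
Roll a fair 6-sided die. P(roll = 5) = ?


Favorable outcomes (roll = 5): 1
Total outcomes = 6
P = 1/6 = 0.1667

P = 0.1667


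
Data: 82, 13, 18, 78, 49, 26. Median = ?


Sorted: 13, 18, 26, 49, 78, 82
n = 6 (even)
Middle values: 26 and 49
Median = (26+49)/2 = 37.5000

Median = 37.5000


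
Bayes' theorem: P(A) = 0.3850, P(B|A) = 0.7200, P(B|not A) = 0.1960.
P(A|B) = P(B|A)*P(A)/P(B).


P(B) = P(B|A)*P(A) + P(B|A')*P(A')
= 0.7200*0.3850 + 0.1960*0.6150
= 0.277200 + 0.120540 = 0.397740
P(A|B) = 0.277200/0.397740 = 0.6969

P(A|B) = 0.6969


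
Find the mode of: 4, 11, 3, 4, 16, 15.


Frequencies: 3:1, 4:2, 11:1, 15:1, 16:1
Max frequency = 2
Mode = 4

Mode = 4


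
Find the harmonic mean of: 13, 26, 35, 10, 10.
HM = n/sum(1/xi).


Sum of reciprocals = 1/13 + 1/26 + 1/35 + 1/10 + 1/10 = 0.343956
HM = 5/0.343956 = 14.5367

HM = 14.5367


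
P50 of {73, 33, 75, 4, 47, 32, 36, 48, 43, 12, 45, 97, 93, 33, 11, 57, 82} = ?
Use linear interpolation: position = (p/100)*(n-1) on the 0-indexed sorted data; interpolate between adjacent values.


Sorted: 4, 11, 12, 32, 33, 33, 36, 43, 45, 47, 48, 57, 73, 75, 82, 93, 97
n = 17
Index = 50/100 * 16 = 8.0000
Lower = data[8] = 45, Upper = data[9] = 47
P50 = 45 + 0*(2) = 45.0000

P50 = 45.0000


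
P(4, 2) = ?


P(4,2) = 4!/2!
= 24/2
= 12

P(4,2) = 12


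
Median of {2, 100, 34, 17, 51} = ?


Sorted: 2, 17, 34, 51, 100
n = 5 (odd)
Middle value = 34

Median = 34


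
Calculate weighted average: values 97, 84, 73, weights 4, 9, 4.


Numerator = 97*4 + 84*9 + 73*4 = 1436
Denominator = 4 + 9 + 4 = 17
WM = 1436/17 = 84.4706

WM = 84.4706


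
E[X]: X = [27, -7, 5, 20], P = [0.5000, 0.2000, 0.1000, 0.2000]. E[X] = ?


E[X] = 27*0.5000 - 7*0.2000 + 5*0.1000 + 20*0.2000
= 13.5000 - 1.4000 + 0.5000 + 4.0000
= 16.6000

E[X] = 16.6000


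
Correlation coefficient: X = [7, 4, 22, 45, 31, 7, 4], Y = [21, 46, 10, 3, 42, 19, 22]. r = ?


Mean X = 17.1429, Mean Y = 23.2857
SD X = 14.846150, SD Y = 14.537776
Cov = -83.612245
r = -83.612245/(14.846150*14.537776) = -0.3874

r = -0.3874


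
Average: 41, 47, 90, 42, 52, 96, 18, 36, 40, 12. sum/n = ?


Sum = 41 + 47 + 90 + 42 + 52 + 96 + 18 + 36 + 40 + 12 = 474
n = 10
Mean = 474/10 = 47.4000

Mean = 47.4000


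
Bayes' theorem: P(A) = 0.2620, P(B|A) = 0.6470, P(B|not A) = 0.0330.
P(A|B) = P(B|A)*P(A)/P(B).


P(B) = P(B|A)*P(A) + P(B|A')*P(A')
= 0.6470*0.2620 + 0.0330*0.7380
= 0.169514 + 0.024354 = 0.193868
P(A|B) = 0.169514/0.193868 = 0.8744

P(A|B) = 0.8744


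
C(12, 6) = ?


C(12,6) = 12!/(6! × 6!)
= 479001600/(720 × 720)
= 924

C(12,6) = 924


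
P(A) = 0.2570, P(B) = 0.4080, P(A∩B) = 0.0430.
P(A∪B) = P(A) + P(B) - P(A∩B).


P(A∪B) = 0.2570 + 0.4080 - 0.0430
= 0.6650 - 0.0430
= 0.6220

P(A∪B) = 0.6220


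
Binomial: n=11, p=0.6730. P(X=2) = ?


C(11,2) = 55
p^2 = 0.452929
(1-p)^9 = 4.274938e-05
P = 55 * 0.452929 * 4.274938e-05 = 0.0011

P(X=2) = 0.0011


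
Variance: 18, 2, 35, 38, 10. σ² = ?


Mean = 20.6000
Squared deviations: 6.7600, 345.9600, 207.3600, 302.7600, 112.3600
Sum = 975.2000
Variance = 975.2000/5 = 195.0400

Variance = 195.0400


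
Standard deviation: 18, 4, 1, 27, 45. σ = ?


Mean = 19.0000
Variance = 258.0000
SD = sqrt(258.0000) = 16.0624

SD = 16.0624
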